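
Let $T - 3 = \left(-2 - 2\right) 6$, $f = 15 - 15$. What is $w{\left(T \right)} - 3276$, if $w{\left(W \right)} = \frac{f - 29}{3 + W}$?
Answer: $- \frac{58939}{18} \approx -3274.4$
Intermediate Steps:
$f = 0$ ($f = 15 - 15 = 0$)
$T = -21$ ($T = 3 + \left(-2 - 2\right) 6 = 3 - 24 = -21$)
$w{\left(W \right)} = - \frac{29}{3 + W}$ ($w{\left(W \right)} = \frac{0 - 29}{3 + W} = - \frac{29}{3 + W}$)
$w{\left(T \right)} - 3276 = - \frac{29}{3 - 21} - 3276 = - \frac{29}{-18} - 3276 = \left(-29\right) \left(- \frac{1}{18}\right) - 3276 = \frac{29}{18} - 3276 = - \frac{58939}{18}$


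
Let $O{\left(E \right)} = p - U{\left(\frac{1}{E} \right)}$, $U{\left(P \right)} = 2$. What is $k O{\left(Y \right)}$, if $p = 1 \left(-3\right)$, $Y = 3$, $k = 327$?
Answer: $-1635$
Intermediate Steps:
$p = -3$
$O{\left(E \right)} = -5$ ($O{\left(E \right)} = -3 - 2 = -5$)
$k O{\left(Y \right)} = 327 \left(-5\right) = -1635$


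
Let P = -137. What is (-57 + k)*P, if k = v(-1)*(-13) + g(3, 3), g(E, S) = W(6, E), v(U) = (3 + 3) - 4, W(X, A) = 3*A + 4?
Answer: 9590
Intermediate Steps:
W(X, A) = 4 + 3*A
v(U) = 2 (v(U) = 6 - 4 = 2)
g(E, S) = 4 + 3*E
k = -13 (k = 2*(-13) + (4 + 3*3) = -26 + (4 + 9) = -26 + 13 = -13)
(-57 + k)*P = (-57 - 13)*(-137) = -70*(-137) = 9590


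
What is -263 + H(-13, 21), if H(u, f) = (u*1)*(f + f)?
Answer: -809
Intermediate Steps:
H(u, f) = 2*f*u (H(u, f) = u*(2*f) = 2*f*u)
-263 + H(-13, 21) = -263 + 2*21*(-13) = -263 - 546 = -809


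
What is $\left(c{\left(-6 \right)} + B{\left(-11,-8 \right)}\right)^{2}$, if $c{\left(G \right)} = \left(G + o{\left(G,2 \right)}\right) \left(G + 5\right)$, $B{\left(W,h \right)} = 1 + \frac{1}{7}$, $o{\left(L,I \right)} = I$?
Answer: $\frac{1296}{49} \approx 26.449$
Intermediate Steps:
$B{\left(W,h \right)} = \frac{8}{7}$ ($B{\left(W,h \right)} = 1 + \frac{1}{7} = \frac{8}{7}$)
$c{\left(G \right)} = \left(2 + G\right) \left(5 + G\right)$ ($c{\left(G \right)} = \left(G + 2\right) \left(G + 5\right) = \left(2 + G\right) \left(5 + G\right)$)
$\left(c{\left(-6 \right)} + B{\left(-11,-8 \right)}\right)^{2} = \left(\left(10 + \left(-6\right)^{2} + 7 \left(-6\right)\right) + \frac{8}{7}\right)^{2} = \left(\left(10 + 36 - 42\right) + \frac{8}{7}\right)^{2} = \left(4 + \frac{8}{7}\right)^{2} = \left(\frac{36}{7}\right)^{2} = \frac{1296}{49}$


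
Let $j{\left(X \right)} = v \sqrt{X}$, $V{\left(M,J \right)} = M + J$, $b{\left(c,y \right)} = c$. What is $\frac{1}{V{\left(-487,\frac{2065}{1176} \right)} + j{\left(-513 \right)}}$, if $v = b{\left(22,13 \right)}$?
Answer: $- \frac{1245048}{1241224259} - \frac{169344 i \sqrt{57}}{1241224259} \approx -0.0010031 - 0.00103 i$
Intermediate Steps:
$v = 22$
$V{\left(M,J \right)} = J + M$
$j{\left(X \right)} = 22 \sqrt{X}$
$\frac{1}{V{\left(-487,\frac{2065}{1176} \right)} + j{\left(-513 \right)}} = \frac{1}{\left(\frac{2065}{1176} - 487\right) + 22 \sqrt{-513}} = \frac{1}{\left(2065 \cdot \frac{1}{1176} - 487\right) + 22 \cdot 3 i \sqrt{57}} = \frac{1}{\left(\frac{295}{168} - 487\right) + 66 i \sqrt{57}} = \frac{1}{- \frac{81521}{168} + 66 i \sqrt{57}}$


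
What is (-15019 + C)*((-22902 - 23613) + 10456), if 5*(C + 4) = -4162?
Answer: 2858649343/5 ≈ 5.7173e+8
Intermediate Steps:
C = -4182/5 (C = -4 + (1/5)*(-4162) = -4 - 4162/5 = -4182/5 ≈ -836.40)
(-15019 + C)*((-22902 - 23613) + 10456) = (-15019 - 4182/5)*((-22902 - 23613) + 10456) = -79277*(-46515 + 10456)/5 = -79277/5*(-36059) = 2858649343/5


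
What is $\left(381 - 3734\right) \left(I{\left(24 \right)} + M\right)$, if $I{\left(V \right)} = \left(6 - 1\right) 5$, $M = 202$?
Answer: $-761131$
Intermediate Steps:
$I{\left(V \right)} = 25$ ($I{\left(V \right)} = 5 \cdot 5 = 25$)
$\left(381 - 3734\right) \left(I{\left(24 \right)} + M\right) = \left(381 - 3734\right) \left(25 + 202\right) = \left(-3353\right) 227 = -761131$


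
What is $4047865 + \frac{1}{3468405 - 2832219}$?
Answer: $\frac{2575195042891}{636186} \approx 4.0479 \cdot 10^{6}$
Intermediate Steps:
$4047865 + \frac{1}{3468405 - 2832219} = 4047865 + \frac{1}{636186} = \frac{2575195042891}{636186}$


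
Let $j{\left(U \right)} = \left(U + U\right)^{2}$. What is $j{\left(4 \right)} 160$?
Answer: $10240$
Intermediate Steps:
$j{\left(U \right)} = 4 U^{2}$ ($j{\left(U \right)} = \left(2 U\right)^{2} = 4 U^{2}$)
$j{\left(4 \right)} 160 = 4 \cdot 4^{2} \cdot 160 = 4 \cdot 16 \cdot 160 = 64 \cdot 160 = 10240$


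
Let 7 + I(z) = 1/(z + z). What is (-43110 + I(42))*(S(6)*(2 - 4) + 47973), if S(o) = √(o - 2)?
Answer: -173735419363/84 ≈ -2.0683e+9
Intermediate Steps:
S(o) = √(-2 + o)
I(z) = -7 + 1/(2*z) (I(z) = -7 + 1/(z + z) = -7 + 1/(2*z))
(-43110 + I(42))*(S(6)*(2 - 4) + 47973) = (-43110 + (-7 + (½)/42))*(√(-2 + 6)*(2 - 4) + 47973) = (-43110 + (-7 + (½)*(1/42)))*(√4*(-2) + 47973) = (-43110 + (-7 + 1/84))*(2*(-2) + 47973) = (-43110 - 587/84)*(-4 + 47973) = -3621827/84*47969 = -173735419363/84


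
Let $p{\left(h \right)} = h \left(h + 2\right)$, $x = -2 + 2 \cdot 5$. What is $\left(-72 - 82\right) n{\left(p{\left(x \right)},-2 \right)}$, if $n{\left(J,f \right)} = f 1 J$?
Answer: $24640$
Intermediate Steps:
$x = 8$ ($x = -2 + 10 = 8$)
$p{\left(h \right)} = h \left(2 + h\right)$
$n{\left(J,f \right)} = J f$ ($n{\left(J,f \right)} = f J = J f$)
$\left(-72 - 82\right) n{\left(p{\left(x \right)},-2 \right)} = \left(-72 - 82\right) 8 \left(2 + 8\right) \left(-2\right) = - 154 \cdot 8 \cdot 10 \left(-2\right) = - 154 \cdot 80 \left(-2\right) = \left(-154\right) \left(-160\right) = 24640$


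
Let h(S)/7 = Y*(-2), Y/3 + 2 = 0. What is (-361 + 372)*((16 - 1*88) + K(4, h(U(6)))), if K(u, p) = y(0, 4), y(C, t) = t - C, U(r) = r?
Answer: -748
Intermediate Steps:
Y = -6 (Y = -6 + 3*0 = -6 + 0 = -6)
h(S) = 84 (h(S) = 7*(-6*(-2)) = 7*12 = 84)
K(u, p) = 4 (K(u, p) = 4 - 1*0 = 4 + 0 = 4)
(-361 + 372)*((16 - 1*88) + K(4, h(U(6)))) = (-361 + 372)*((16 - 1*88) + 4) = 11*((16 - 88) + 4) = 11*(-72 + 4) = 11*(-68) = -748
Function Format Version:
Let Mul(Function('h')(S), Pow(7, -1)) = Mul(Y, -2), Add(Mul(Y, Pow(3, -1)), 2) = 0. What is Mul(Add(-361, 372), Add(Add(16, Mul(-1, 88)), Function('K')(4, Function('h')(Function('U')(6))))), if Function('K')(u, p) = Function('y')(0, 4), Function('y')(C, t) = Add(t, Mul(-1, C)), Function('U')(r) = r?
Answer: -748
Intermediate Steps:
Y = -6 (Y = Add(-6, Mul(3, 0)) = Add(-6, 0) = -6)
Function('h')(S) = 84 (Function('h')(S) = Mul(7, Mul(-6, -2)) = Mul(7, 12) = 84)
Function('K')(u, p) = 4 (Function('K')(u, p) = Add(4, Mul(-1, 0)) = Add(4, 0) = 4)
Mul(Add(-361, 372), Add(Add(16, Mul(-1, 88)), Function('K')(4, Function('h')(Function('U')(6))))) = Mul(Add(-361, 372), Add(Add(16, Mul(-1, 88)), 4)) = Mul(11, Add(Add(16, -88), 4)) = Mul(11, Add(-72, 4)) = Mul(11, -68) = -748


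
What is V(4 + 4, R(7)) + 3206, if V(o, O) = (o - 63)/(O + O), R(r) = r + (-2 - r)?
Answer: 12879/4 ≈ 3219.8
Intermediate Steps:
R(r) = -2
V(o, O) = (-63 + o)/(2*O) (V(o, O) = (-63 + o)/((2*O)) = (-63 + o)*(1/(2*O)) = (-63 + o)/(2*O))
V(4 + 4, R(7)) + 3206 = (½)*(-63 + (4 + 4))/(-2) + 3206 = (½)*(-½)*(-63 + 8) + 3206 = (½)*(-½)*(-55) + 3206 = 55/4 + 3206 = 12879/4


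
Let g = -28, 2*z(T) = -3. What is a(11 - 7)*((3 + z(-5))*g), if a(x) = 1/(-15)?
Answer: 14/5 ≈ 2.8000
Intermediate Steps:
z(T) = -3/2 (z(T) = (½)*(-3) = -3/2)
a(x) = -1/15
a(11 - 7)*((3 + z(-5))*g) = -(3 - 3/2)*(-28)/15 = -(-28)/10 = -1/15*(-42) = 14/5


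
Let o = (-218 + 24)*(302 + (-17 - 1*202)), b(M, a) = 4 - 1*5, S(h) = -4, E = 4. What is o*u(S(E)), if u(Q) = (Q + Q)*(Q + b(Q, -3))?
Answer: -644080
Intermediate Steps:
b(M, a) = -1 (b(M, a) = 4 - 5 = -1)
u(Q) = 2*Q*(-1 + Q) (u(Q) = (Q + Q)*(Q - 1) = (2*Q)*(-1 + Q) = 2*Q*(-1 + Q))
o = -16102 (o = -194*(302 + (-17 - 202)) = -194*(302 - 219) = -194*83 = -16102)
o*u(S(E)) = -32204*(-4)*(-1 - 4) = -32204*(-4)*(-5) = -16102*40 = -644080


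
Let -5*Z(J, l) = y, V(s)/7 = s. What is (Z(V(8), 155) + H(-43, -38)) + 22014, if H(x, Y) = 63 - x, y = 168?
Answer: 110432/5 ≈ 22086.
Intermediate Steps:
V(s) = 7*s
Z(J, l) = -168/5 (Z(J, l) = -⅕*168 = -168/5)
(Z(V(8), 155) + H(-43, -38)) + 22014 = (-168/5 + (63 - 1*(-43))) + 22014 = (-168/5 + (63 + 43)) + 22014 = (-168/5 + 106) + 22014 = 362/5 + 22014 = 110432/5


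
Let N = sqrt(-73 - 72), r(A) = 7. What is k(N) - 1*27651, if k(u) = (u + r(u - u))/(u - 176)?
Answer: -860527858/31121 - 183*I*sqrt(145)/31121 ≈ -27651.0 - 0.070808*I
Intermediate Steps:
N = I*sqrt(145) (N = sqrt(-145) = I*sqrt(145) ≈ 12.042*I)
k(u) = (7 + u)/(-176 + u) (k(u) = (u + 7)/(u - 176) = (7 + u)/(-176 + u))
k(N) - 1*27651 = (7 + I*sqrt(145))/(-176 + I*sqrt(145)) - 1*27651 = (7 + I*sqrt(145))/(-176 + I*sqrt(145)) - 27651 = -27651 + (7 + I*sqrt(145))/(-176 + I*sqrt(145))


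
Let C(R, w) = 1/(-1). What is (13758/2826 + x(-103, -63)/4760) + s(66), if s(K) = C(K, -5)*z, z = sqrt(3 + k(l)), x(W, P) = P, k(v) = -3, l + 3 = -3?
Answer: 1555001/320280 ≈ 4.8551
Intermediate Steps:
l = -6 (l = -3 - 3 = -6)
z = 0 (z = sqrt(3 - 3) = sqrt(0) = 0)
C(R, w) = -1
s(K) = 0 (s(K) = -1*0 = 0)
(13758/2826 + x(-103, -63)/4760) + s(66) = (13758/2826 - 63/4760) + 0 = (13758*(1/2826) - 63*1/4760) + 0 = (2293/471 - 9/680) + 0 = 1555001/320280 + 0 = 1555001/320280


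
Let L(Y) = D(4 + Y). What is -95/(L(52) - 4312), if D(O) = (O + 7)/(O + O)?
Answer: 1520/68983 ≈ 0.022034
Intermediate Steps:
D(O) = (7 + O)/(2*O) (D(O) = (7 + O)/((2*O)) = (7 + O)*(1/(2*O)) = (7 + O)/(2*O))
L(Y) = (11 + Y)/(2*(4 + Y)) (L(Y) = (7 + (4 + Y))/(2*(4 + Y)) = (11 + Y)/(2*(4 + Y)))
-95/(L(52) - 4312) = -95/((11 + 52)/(2*(4 + 52)) - 4312) = -95/((½)*63/56 - 4312) = -95/((½)*(1/56)*63 - 4312) = -95/(9/16 - 4312) = -95/(-68983/16) = -95*(-16/68983) = 1520/68983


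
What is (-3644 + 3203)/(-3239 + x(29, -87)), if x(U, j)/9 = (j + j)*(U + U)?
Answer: 441/94067 ≈ 0.0046881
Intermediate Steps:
x(U, j) = 36*U*j (x(U, j) = 9*((j + j)*(U + U)) = 9*((2*j)*(2*U)) = 9*(4*U*j) = 36*U*j)
(-3644 + 3203)/(-3239 + x(29, -87)) = (-3644 + 3203)/(-3239 + 36*29*(-87)) = -441/(-3239 - 90828) = -441/(-94067) = -441*(-1/94067) = 441/94067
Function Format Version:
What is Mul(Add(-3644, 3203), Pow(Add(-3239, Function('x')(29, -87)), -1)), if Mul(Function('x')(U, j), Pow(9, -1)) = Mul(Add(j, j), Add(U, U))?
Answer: Rational(441, 94067) ≈ 0.0046881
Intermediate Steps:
Function('x')(U, j) = Mul(36, U, j) (Function('x')(U, j) = Mul(9, Mul(Add(j, j), Add(U, U))) = Mul(9, Mul(Mul(2, j), Mul(2, U))) = Mul(9, Mul(4, U, j)) = Mul(36, U, j))
Mul(Add(-3644, 3203), Pow(Add(-3239, Function('x')(29, -87)), -1)) = Mul(Add(-3644, 3203), Pow(Add(-3239, Mul(36, 29, -87)), -1)) = Mul(-441, Pow(Add(-3239, -90828), -1)) = Mul(-441, Pow(-94067, -1)) = Mul(-441, Rational(-1, 94067)) = Rational(441, 94067)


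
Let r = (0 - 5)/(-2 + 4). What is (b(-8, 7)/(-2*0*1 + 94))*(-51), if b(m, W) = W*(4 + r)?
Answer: -1071/188 ≈ -5.6968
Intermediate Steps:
r = -5/2 ≈ -2.5000
b(m, W) = 3*W/2 (b(m, W) = W*(4 - 5/2) = W*(3/2) = 3*W/2)
(b(-8, 7)/(-2*0*1 + 94))*(-51) = (((3/2)*7)/(-2*0*1 + 94))*(-51) = (21/(2*(0*1 + 94)))*(-51) = (21/(2*(0 + 94)))*(-51) = ((21/2)/94)*(-51) = ((21/2)*(1/94))*(-51) = (21/188)*(-51) = -1071/188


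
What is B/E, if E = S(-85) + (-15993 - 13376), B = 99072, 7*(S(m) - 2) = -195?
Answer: -57792/17147 ≈ -3.3704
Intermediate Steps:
S(m) = -181/7 (S(m) = 2 + (1/7)*(-195) = 2 - 195/7 = -181/7)
E = -205764/7 (E = -181/7 + (-15993 - 13376) = -181/7 - 29369 = -205764/7 ≈ -29395.)
B/E = 99072/(-205764/7) = 99072*(-7/205764) = -57792/17147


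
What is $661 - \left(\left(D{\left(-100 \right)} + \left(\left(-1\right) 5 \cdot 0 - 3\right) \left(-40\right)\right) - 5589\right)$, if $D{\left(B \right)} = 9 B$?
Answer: $7030$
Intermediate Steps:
$661 - \left(\left(D{\left(-100 \right)} + \left(\left(-1\right) 5 \cdot 0 - 3\right) \left(-40\right)\right) - 5589\right) = 661 - \left(\left(9 \left(-100\right) + \left(\left(-1\right) 5 \cdot 0 - 3\right) \left(-40\right)\right) - 5589\right) = 661 - \left(\left(-900 + \left(\left(-5\right) 0 - 3\right) \left(-40\right)\right) - 5589\right) = 661 - \left(\left(-900 + \left(0 - 3\right) \left(-40\right)\right) - 5589\right) = 661 - \left(\left(-900 - -120\right) - 5589\right) = 661 - \left(\left(-900 + 120\right) - 5589\right) = 661 - \left(-780 - 5589\right) = 661 - -6369 = 661 + 6369 = 7030$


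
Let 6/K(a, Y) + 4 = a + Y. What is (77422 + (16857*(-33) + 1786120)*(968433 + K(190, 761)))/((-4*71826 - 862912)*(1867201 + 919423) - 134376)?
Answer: -1127892869353457/3035343003966520 ≈ -0.37159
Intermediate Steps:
K(a, Y) = 6/(-4 + Y + a) (K(a, Y) = 6/(-4 + (a + Y)) = 6/(-4 + (Y + a)) = 6/(-4 + Y + a))
(77422 + (16857*(-33) + 1786120)*(968433 + K(190, 761)))/((-4*71826 - 862912)*(1867201 + 919423) - 134376) = (77422 + (16857*(-33) + 1786120)*(968433 + 6/(-4 + 761 + 190)))/((-4*71826 - 862912)*(1867201 + 919423) - 134376) = (77422 + (-556281 + 1786120)*(968433 + 6/947))/((-287304 - 862912)*2786624 - 134376) = (77422 + 1229839*(968433 + 6*(1/947)))/(-1150216*2786624 - 134376) = (77422 + 1229839*(968433 + 6/947))/(-3205219510784 - 134376) = (77422 + 1229839*(917106057/947))/(-3205219645160) = (77422 + 1127892796034823/947)*(-1/3205219645160) = (1127892869353457/947)*(-1/3205219645160) = -1127892869353457/3035343003966520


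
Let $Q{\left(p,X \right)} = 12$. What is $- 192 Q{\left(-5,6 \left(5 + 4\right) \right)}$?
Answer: $-2304$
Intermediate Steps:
$- 192 Q{\left(-5,6 \left(5 + 4\right) \right)} = \left(-192\right) 12 = -2304$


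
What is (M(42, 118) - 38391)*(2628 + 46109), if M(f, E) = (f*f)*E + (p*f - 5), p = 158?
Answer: 8596816904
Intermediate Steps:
M(f, E) = -5 + 158*f + E*f² (M(f, E) = (f*f)*E + (158*f - 5) = f²*E + (-5 + 158*f) = E*f² + (-5 + 158*f) = -5 + 158*f + E*f²)
(M(42, 118) - 38391)*(2628 + 46109) = ((-5 + 158*42 + 118*42²) - 38391)*(2628 + 46109) = ((-5 + 6636 + 118*1764) - 38391)*48737 = ((-5 + 6636 + 208152) - 38391)*48737 = (214783 - 38391)*48737 = 176392*48737 = 8596816904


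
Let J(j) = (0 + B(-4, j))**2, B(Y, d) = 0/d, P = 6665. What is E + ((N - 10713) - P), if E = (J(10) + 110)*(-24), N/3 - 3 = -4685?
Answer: -34064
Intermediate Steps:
N = -14046 (N = 9 + 3*(-4685) = 9 - 14055 = -14046)
B(Y, d) = 0
J(j) = 0 (J(j) = (0 + 0)**2 = 0**2 = 0)
E = -2640 (E = (0 + 110)*(-24) = 110*(-24) = -2640)
E + ((N - 10713) - P) = -2640 + ((-14046 - 10713) - 1*6665) = -2640 + (-24759 - 6665) = -2640 - 31424 = -34064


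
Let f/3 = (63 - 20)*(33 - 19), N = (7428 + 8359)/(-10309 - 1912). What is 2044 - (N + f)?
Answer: 2924385/12221 ≈ 239.29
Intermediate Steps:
N = -15787/12221 (N = 15787/(-12221) = 15787*(-1/12221) = -15787/12221 ≈ -1.2918)
f = 1806 (f = 3*((63 - 20)*(33 - 19)) = 3*(43*14) = 3*602 = 1806)
2044 - (N + f) = 2044 - (-15787/12221 + 1806) = 2044 - 1*22055339/12221 = 2044 - 22055339/12221 = 2924385/12221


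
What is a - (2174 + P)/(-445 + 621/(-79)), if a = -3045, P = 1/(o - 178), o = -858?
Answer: -8667827411/2851072 ≈ -3040.2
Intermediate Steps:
P = -1/1036 (P = 1/(-858 - 178) = 1/(-1036) = -1/1036 ≈ -0.00096525)
a - (2174 + P)/(-445 + 621/(-79)) = -3045 - (2174 - 1/1036)/(-445 + 621/(-79)) = -3045 - 2252263/(1036*(-445 + 621*(-1/79))) = -3045 - 2252263/(1036*(-445 - 621/79)) = -3045 - 2252263/(1036*(-35776/79)) = -3045 - 2252263*(-79)/(1036*35776) = -3045 - 1*(-13686829/2851072) = -3045 + 13686829/2851072 = -8667827411/2851072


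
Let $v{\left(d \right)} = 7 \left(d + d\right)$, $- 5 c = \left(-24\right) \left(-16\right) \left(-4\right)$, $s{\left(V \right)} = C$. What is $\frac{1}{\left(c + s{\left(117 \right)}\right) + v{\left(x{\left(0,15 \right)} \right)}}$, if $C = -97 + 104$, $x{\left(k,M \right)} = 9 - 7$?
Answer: $\frac{5}{1711} \approx 0.0029223$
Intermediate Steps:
$x{\left(k,M \right)} = 2$
$C = 7$
$s{\left(V \right)} = 7$
$c = \frac{1536}{5}$ ($c = - \frac{\left(-24\right) \left(-16\right) \left(-4\right)}{5} = - \frac{384 \left(-4\right)}{5} = \left(- \frac{1}{5}\right) \left(-1536\right) = \frac{1536}{5} \approx 307.2$)
$v{\left(d \right)} = 14 d$ ($v{\left(d \right)} = 7 \cdot 2 d = 14 d$)
$\frac{1}{\left(c + s{\left(117 \right)}\right) + v{\left(x{\left(0,15 \right)} \right)}} = \frac{1}{\left(\frac{1536}{5} + 7\right) + 14 \cdot 2} = \frac{1}{\frac{1571}{5} + 28} = \frac{1}{\frac{1711}{5}} = \frac{5}{1711}$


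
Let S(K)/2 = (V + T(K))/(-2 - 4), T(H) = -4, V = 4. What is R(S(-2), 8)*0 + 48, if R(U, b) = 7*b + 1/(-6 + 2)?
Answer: 48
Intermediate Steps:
S(K) = 0 (S(K) = 2*((4 - 4)/(-2 - 4)) = 2*(0/(-6)) = 2*(0*(-1/6)) = 2*0 = 0)
R(U, b) = -1/4 + 7*b (R(U, b) = 7*b + 1/(-4) = 7*b - 1/4 = -1/4 + 7*b)
R(S(-2), 8)*0 + 48 = (-1/4 + 7*8)*0 + 48 = (-1/4 + 56)*0 + 48 = (223/4)*0 + 48 = 0 + 48 = 48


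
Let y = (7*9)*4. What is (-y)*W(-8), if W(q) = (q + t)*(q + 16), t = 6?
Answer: 4032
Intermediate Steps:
W(q) = (6 + q)*(16 + q) (W(q) = (q + 6)*(q + 16) = (6 + q)*(16 + q))
y = 252 (y = 63*4 = 252)
(-y)*W(-8) = (-1*252)*(96 + (-8)² + 22*(-8)) = -252*(96 + 64 - 176) = -252*(-16) = 4032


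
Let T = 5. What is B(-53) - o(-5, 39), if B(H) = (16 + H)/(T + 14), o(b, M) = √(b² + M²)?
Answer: -37/19 - √1546 ≈ -41.267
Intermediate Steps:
o(b, M) = √(M² + b²)
B(H) = 16/19 + H/19 (B(H) = (16 + H)/(5 + 14) = (16 + H)/19 = (16 + H)*(1/19) = 16/19 + H/19)
B(-53) - o(-5, 39) = (16/19 + (1/19)*(-53)) - √(39² + (-5)²) = (16/19 - 53/19) - √(1521 + 25) = -37/19 - √1546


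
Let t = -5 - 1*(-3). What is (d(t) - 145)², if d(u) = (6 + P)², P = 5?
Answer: 576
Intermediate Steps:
t = -2 (t = -5 + 3 = -2)
d(u) = 121 (d(u) = (6 + 5)² = 11² = 121)
(d(t) - 145)² = (121 - 145)² = (-24)² = 576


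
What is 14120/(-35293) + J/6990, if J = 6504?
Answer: 21807812/41116345 ≈ 0.53039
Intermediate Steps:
14120/(-35293) + J/6990 = 14120/(-35293) + 6504/6990 = 14120*(-1/35293) + 6504*(1/6990) = -14120/35293 + 1084/1165 = 21807812/41116345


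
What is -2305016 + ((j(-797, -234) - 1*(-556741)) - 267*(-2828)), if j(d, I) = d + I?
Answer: -994230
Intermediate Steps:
j(d, I) = I + d
-2305016 + ((j(-797, -234) - 1*(-556741)) - 267*(-2828)) = -2305016 + (((-234 - 797) - 1*(-556741)) - 267*(-2828)) = -2305016 + ((-1031 + 556741) + 755076) = -2305016 + (555710 + 755076) = -2305016 + 1310786 = -994230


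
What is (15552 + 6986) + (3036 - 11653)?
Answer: 13921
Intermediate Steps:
(15552 + 6986) + (3036 - 11653) = 22538 - 8617 = 13921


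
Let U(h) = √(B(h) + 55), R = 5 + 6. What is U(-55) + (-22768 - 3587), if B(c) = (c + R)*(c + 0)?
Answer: -26355 + 15*√11 ≈ -26305.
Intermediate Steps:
R = 11
B(c) = c*(11 + c) (B(c) = (c + 11)*(c + 0) = (11 + c)*c = c*(11 + c))
U(h) = √(55 + h*(11 + h)) (U(h) = √(h*(11 + h) + 55) = √(55 + h*(11 + h)))
U(-55) + (-22768 - 3587) = √(55 - 55*(11 - 55)) + (-22768 - 3587) = √(55 - 55*(-44)) - 26355 = √(55 + 2420) - 26355 = √2475 - 26355 = 15*√11 - 26355 = -26355 + 15*√11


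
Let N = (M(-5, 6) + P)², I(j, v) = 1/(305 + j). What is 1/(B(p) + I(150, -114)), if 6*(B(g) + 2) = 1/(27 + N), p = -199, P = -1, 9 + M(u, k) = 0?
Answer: -346710/692203 ≈ -0.50088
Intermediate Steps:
M(u, k) = -9 (M(u, k) = -9 + 0 = -9)
N = 100 (N = (-9 - 1)² = (-10)² = 100)
B(g) = -1523/762 (B(g) = -2 + 1/(6*(27 + 100)) = -2 + (⅙)/127 = -2 + (⅙)*(1/127) = -2 + 1/762 = -1523/762)
1/(B(p) + I(150, -114)) = 1/(-1523/762 + 1/(305 + 150)) = 1/(-1523/762 + 1/455) = 1/(-692203/346710) = -346710/692203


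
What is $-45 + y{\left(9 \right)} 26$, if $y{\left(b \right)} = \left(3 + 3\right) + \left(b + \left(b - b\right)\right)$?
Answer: $345$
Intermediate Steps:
$y{\left(b \right)} = 6 + b$ ($y{\left(b \right)} = 6 + \left(b + 0\right) = 6 + b$)
$-45 + y{\left(9 \right)} 26 = -45 + \left(6 + 9\right) 26 = -45 + 15 \cdot 26 = -45 + 390 = 345$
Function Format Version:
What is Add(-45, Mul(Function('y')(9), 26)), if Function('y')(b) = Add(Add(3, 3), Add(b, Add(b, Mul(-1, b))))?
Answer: 345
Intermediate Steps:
Function('y')(b) = Add(6, b) (Function('y')(b) = Add(6, Add(b, 0)) = Add(6, b))
Add(-45, Mul(Function('y')(9), 26)) = Add(-45, Mul(Add(6, 9), 26)) = Add(-45, Mul(15, 26)) = Add(-45, 390) = 345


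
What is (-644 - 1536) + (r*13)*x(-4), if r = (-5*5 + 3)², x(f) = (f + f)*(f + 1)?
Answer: 148828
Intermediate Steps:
x(f) = 2*f*(1 + f) (x(f) = (2*f)*(1 + f) = 2*f*(1 + f))
r = 484 (r = (-25 + 3)² = (-22)² = 484)
(-644 - 1536) + (r*13)*x(-4) = (-644 - 1536) + (484*13)*(2*(-4)*(1 - 4)) = -2180 + 6292*(2*(-4)*(-3)) = -2180 + 6292*24 = -2180 + 151008 = 148828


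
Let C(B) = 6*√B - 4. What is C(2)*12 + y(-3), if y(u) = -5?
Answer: -53 + 72*√2 ≈ 48.823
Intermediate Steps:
C(B) = -4 + 6*√B
C(2)*12 + y(-3) = (-4 + 6*√2)*12 - 5 = (-48 + 72*√2) - 5 = -53 + 72*√2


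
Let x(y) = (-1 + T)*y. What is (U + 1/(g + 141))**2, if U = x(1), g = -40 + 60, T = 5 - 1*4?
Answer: 1/25921 ≈ 3.8579e-5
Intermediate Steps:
T = 1 (T = 5 - 4 = 1)
g = 20
x(y) = 0 (x(y) = (-1 + 1)*y = 0*y = 0)
U = 0
(U + 1/(g + 141))**2 = (0 + 1/(20 + 141))**2 = (0 + 1/161)**2 = (1/161)**2 = 1/25921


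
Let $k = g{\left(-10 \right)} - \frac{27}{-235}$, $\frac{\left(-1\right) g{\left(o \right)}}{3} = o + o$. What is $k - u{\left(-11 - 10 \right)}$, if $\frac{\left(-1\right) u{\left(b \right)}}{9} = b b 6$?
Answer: $\frac{5610417}{235} \approx 23874.0$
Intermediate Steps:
$g{\left(o \right)} = - 6 o$ ($g{\left(o \right)} = - 3 \left(o + o\right) = - 3 \cdot 2 o = - 6 o$)
$u{\left(b \right)} = - 54 b^{2}$ ($u{\left(b \right)} = - 9 b b 6 = - 9 b^{2} \cdot 6 = - 9 \cdot 6 b^{2} = - 54 b^{2}$)
$k = \frac{14127}{235}$ ($k = \left(-6\right) \left(-10\right) - \frac{27}{-235} = 60 - - \frac{27}{235} = 60 + \frac{27}{235} = \frac{14127}{235} \approx 60.115$)
$k - u{\left(-11 - 10 \right)} = \frac{14127}{235} - - 54 \left(-11 - 10\right)^{2} = \frac{14127}{235} - - 54 \left(-21\right)^{2} = \frac{14127}{235} - \left(-54\right) 441 = \frac{14127}{235} - -23814 = \frac{14127}{235} + 23814 = \frac{5610417}{235}$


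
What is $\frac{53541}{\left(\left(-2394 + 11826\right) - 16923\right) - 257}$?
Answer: $- \frac{53541}{7748} \approx -6.9103$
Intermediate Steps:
$\frac{53541}{\left(\left(-2394 + 11826\right) - 16923\right) - 257} = \frac{53541}{\left(9432 - 16923\right) - 257} = \frac{53541}{-7491 - 257} = \frac{53541}{-7748} = 53541 \left(- \frac{1}{7748}\right) = - \frac{53541}{7748}$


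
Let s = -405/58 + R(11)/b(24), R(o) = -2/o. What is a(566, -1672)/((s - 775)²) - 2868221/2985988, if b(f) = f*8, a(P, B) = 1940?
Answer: -1639438352350298998661/1712408194941541474468 ≈ -0.95739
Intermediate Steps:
b(f) = 8*f
s = -213869/30624 (s = -405/58 + (-2/11)/((8*24)) = -405*1/58 - 2*1/11/192 = -405/58 - 2/11*1/192 = -405/58 - 1/1056 = -213869/30624 ≈ -6.9837)
a(566, -1672)/((s - 775)²) - 2868221/2985988 = 1940/((-213869/30624 - 775)²) - 2868221/2985988 = 1940/((-23947469/30624)²) - 2868221*1/2985988 = 1940/(573481271505961/937829376) - 2868221/2985988 = 1940*(937829376/573481271505961) - 2868221/2985988 = 1819388989440/573481271505961 - 2868221/2985988 = -1639438352350298998661/1712408194941541474468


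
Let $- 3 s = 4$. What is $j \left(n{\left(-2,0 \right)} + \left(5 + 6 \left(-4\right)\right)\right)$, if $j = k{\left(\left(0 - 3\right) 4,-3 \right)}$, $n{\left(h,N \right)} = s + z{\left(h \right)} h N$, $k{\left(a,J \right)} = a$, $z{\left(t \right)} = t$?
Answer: $244$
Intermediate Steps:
$s = - \frac{4}{3}$ ($s = \left(- \frac{1}{3}\right) 4 = - \frac{4}{3} \approx -1.3333$)
$n{\left(h,N \right)} = - \frac{4}{3} + N h^{2}$ ($n{\left(h,N \right)} = - \frac{4}{3} + h h N = - \frac{4}{3} + h N h = - \frac{4}{3} + N h^{2}$)
$j = -12$ ($j = \left(0 - 3\right) 4 = \left(-3\right) 4 = -12$)
$j \left(n{\left(-2,0 \right)} + \left(5 + 6 \left(-4\right)\right)\right) = - 12 \left(\left(- \frac{4}{3} + 0 \left(-2\right)^{2}\right) + \left(5 + 6 \left(-4\right)\right)\right) = - 12 \left(\left(- \frac{4}{3} + 0 \cdot 4\right) + \left(5 - 24\right)\right) = - 12 \left(\left(- \frac{4}{3} + 0\right) - 19\right) = - 12 \left(- \frac{4}{3} - 19\right) = \left(-12\right) \left(- \frac{61}{3}\right) = 244$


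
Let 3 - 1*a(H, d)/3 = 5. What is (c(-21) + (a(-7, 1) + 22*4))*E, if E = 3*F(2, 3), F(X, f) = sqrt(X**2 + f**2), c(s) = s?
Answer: 183*sqrt(13) ≈ 659.82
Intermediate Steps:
a(H, d) = -6 (a(H, d) = 9 - 3*5 = 9 - 15 = -6)
E = 3*sqrt(13) (E = 3*sqrt(2**2 + 3**2) = 3*sqrt(4 + 9) = 3*sqrt(13) ≈ 10.817)
(c(-21) + (a(-7, 1) + 22*4))*E = (-21 + (-6 + 22*4))*(3*sqrt(13)) = (-21 + (-6 + 88))*(3*sqrt(13)) = (-21 + 82)*(3*sqrt(13)) = 61*(3*sqrt(13)) = 183*sqrt(13)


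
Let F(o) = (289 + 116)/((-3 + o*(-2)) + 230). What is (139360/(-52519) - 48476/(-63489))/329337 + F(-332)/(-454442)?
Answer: -36993079939054387/5489421862615454396754 ≈ -6.7390e-6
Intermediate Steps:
F(o) = 405/(227 - 2*o) (F(o) = 405/((-3 - 2*o) + 230) = 405/(227 - 2*o))
(139360/(-52519) - 48476/(-63489))/329337 + F(-332)/(-454442) = (139360/(-52519) - 48476/(-63489))/329337 - 405/(-227 + 2*(-332))/(-454442) = (139360*(-1/52519) - 48476*(-1/63489))*(1/329337) - 405/(-227 - 664)*(-1/454442) = (-139360/52519 + 48476/63489)*(1/329337) - 405/(-891)*(-1/454442) = -6301915996/3334378791*1/329337 - 405*(-1/891)*(-1/454442) = -6301915996/1098134307891567 + (5/11)*(-1/454442) = -6301915996/1098134307891567 - 5/4998862 = -36993079939054387/5489421862615454396754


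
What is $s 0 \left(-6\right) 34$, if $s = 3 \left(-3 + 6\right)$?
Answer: $0$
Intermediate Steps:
$s = 9$ ($s = 3 \cdot 3 = 9$)
$s 0 \left(-6\right) 34 = 9 \cdot 0 \left(-6\right) 34 = 9 \cdot 0 \cdot 34 = 9 \cdot 0 = 0$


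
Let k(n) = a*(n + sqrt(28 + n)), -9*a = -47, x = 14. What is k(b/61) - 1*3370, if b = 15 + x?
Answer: -1848767/549 + 47*sqrt(11773)/183 ≈ -3339.6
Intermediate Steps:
a = 47/9 (a = -1/9*(-47) = 47/9 ≈ 5.2222)
b = 29 (b = 15 + 14 = 29)
k(n) = 47*n/9 + 47*sqrt(28 + n)/9 (k(n) = 47*(n + sqrt(28 + n))/9 = 47*n/9 + 47*sqrt(28 + n)/9)
k(b/61) - 1*3370 = (47*(29/61)/9 + 47*sqrt(28 + 29/61)/9) - 1*3370 = (47*(29*(1/61))/9 + 47*sqrt(28 + 29*(1/61))/9) - 3370 = ((47/9)*(29/61) + 47*sqrt(28 + 29/61)/9) - 3370 = (1363/549 + 47*sqrt(1737/61)/9) - 3370 = (1363/549 + 47*(3*sqrt(11773)/61)/9) - 3370 = (1363/549 + 47*sqrt(11773)/183) - 3370 = -1848767/549 + 47*sqrt(11773)/183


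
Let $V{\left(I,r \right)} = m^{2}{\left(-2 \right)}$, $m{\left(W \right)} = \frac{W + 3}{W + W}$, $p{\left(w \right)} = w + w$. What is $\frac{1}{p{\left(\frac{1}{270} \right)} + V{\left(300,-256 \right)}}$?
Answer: $\frac{2160}{151} \approx 14.305$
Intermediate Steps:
$p{\left(w \right)} = 2 w$
$m{\left(W \right)} = \frac{3 + W}{2 W}$
$V{\left(I,r \right)} = \frac{1}{16}$ ($V{\left(I,r \right)} = \left(\frac{3 - 2}{2 \left(-2\right)}\right)^{2} = \left(\frac{1}{2} \left(- \frac{1}{2}\right) 1\right)^{2} = \left(- \frac{1}{4}\right)^{2} = \frac{1}{16}$)
$\frac{1}{p{\left(\frac{1}{270} \right)} + V{\left(300,-256 \right)}} = \frac{1}{\frac{2}{270} + \frac{1}{16}} = \frac{1}{2 \cdot \frac{1}{270} + \frac{1}{16}} = \frac{1}{\frac{1}{135} + \frac{1}{16}} = \frac{1}{\frac{151}{2160}} = \frac{2160}{151}$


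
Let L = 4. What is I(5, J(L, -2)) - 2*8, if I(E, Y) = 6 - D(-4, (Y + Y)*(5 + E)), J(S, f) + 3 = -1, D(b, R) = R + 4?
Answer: 66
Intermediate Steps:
D(b, R) = 4 + R
J(S, f) = -4 (J(S, f) = -3 - 1 = -4)
I(E, Y) = 2 - 2*Y*(5 + E) (I(E, Y) = 6 - (4 + (Y + Y)*(5 + E)) = 6 - (4 + (2*Y)*(5 + E)) = 6 - (4 + 2*Y*(5 + E)) = 6 + (-4 - 2*Y*(5 + E)) = 2 - 2*Y*(5 + E))
I(5, J(L, -2)) - 2*8 = (2 - 2*(-4)*(5 + 5)) - 2*8 = (2 - 2*(-4)*10) - 16 = (2 + 80) - 16 = 82 - 16 = 66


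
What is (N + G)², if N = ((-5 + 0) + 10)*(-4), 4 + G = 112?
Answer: 7744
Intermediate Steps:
G = 108 (G = -4 + 112 = 108)
N = -20 (N = (-5 + 10)*(-4) = 5*(-4) = -20)
(N + G)² = (-20 + 108)² = 88² = 7744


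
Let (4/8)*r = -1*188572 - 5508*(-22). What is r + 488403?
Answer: 353611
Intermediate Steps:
r = -134792 (r = 2*(-1*188572 - 5508*(-22)) = 2*(-188572 + 121176) = 2*(-67396) = -134792)
r + 488403 = -134792 + 488403 = 353611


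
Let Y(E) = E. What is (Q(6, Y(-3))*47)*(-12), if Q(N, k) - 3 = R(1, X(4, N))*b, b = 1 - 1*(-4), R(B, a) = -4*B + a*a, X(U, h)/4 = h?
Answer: -1614732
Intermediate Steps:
X(U, h) = 4*h
R(B, a) = a² - 4*B (R(B, a) = -4*B + a² = a² - 4*B)
b = 5 (b = 1 + 4 = 5)
Q(N, k) = -17 + 80*N² (Q(N, k) = 3 + ((4*N)² - 4*1)*5 = 3 + (16*N² - 4)*5 = 3 + (-4 + 16*N²)*5 = 3 + (-20 + 80*N²) = -17 + 80*N²)
(Q(6, Y(-3))*47)*(-12) = ((-17 + 80*6²)*47)*(-12) = ((-17 + 80*36)*47)*(-12) = ((-17 + 2880)*47)*(-12) = (2863*47)*(-12) = 134561*(-12) = -1614732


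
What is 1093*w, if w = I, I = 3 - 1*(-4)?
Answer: 7651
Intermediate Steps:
I = 7 (I = 3 + 4 = 7)
w = 7
1093*w = 1093*7 = 7651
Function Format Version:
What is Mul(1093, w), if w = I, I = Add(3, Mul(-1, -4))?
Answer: 7651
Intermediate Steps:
I = 7 (I = Add(3, 4) = 7)
w = 7
Mul(1093, w) = Mul(1093, 7) = 7651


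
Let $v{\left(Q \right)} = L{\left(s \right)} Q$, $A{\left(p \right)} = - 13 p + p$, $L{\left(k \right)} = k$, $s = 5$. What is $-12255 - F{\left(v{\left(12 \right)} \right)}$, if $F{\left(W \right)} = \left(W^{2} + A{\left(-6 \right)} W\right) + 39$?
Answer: $-20214$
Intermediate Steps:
$A{\left(p \right)} = - 12 p$
$v{\left(Q \right)} = 5 Q$
$F{\left(W \right)} = 39 + W^{2} + 72 W$ ($F{\left(W \right)} = \left(W^{2} + \left(-12\right) \left(-6\right) W\right) + 39 = \left(W^{2} + 72 W\right) + 39 = 39 + W^{2} + 72 W$)
$-12255 - F{\left(v{\left(12 \right)} \right)} = -12255 - \left(39 + \left(5 \cdot 12\right)^{2} + 72 \cdot 5 \cdot 12\right) = -12255 - \left(39 + 60^{2} + 72 \cdot 60\right) = -12255 - \left(39 + 3600 + 4320\right) = -12255 - 7959 = -20214$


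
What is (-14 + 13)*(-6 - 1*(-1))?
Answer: 5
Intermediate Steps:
(-14 + 13)*(-6 - 1*(-1)) = -(-6 + 1) = -1*(-5) = 5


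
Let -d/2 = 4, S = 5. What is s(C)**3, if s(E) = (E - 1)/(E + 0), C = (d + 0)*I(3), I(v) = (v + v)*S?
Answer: 13997521/13824000 ≈ 1.0126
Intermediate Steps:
d = -8 (d = -2*4 = -8)
I(v) = 10*v (I(v) = (v + v)*5 = (2*v)*5 = 10*v)
C = -240 (C = (-8 + 0)*(10*3) = -8*30 = -240)
s(E) = (-1 + E)/E
s(C)**3 = ((-1 - 240)/(-240))**3 = (-1/240*(-241))**3 = (241/240)**3 = 13997521/13824000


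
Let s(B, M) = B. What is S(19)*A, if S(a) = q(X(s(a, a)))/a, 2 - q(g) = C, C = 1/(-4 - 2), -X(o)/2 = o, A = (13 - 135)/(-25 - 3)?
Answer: 793/1596 ≈ 0.49687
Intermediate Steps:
A = 61/14 (A = -122/(-28) = -122*(-1/28) = 61/14 ≈ 4.3571)
X(o) = -2*o
C = -⅙ (C = 1/(-6) = -⅙ ≈ -0.16667)
q(g) = 13/6 (q(g) = 2 - 1*(-⅙) = 2 + ⅙ = 13/6)
S(a) = 13/(6*a)
S(19)*A = ((13/6)/19)*(61/14) = ((13/6)*(1/19))*(61/14) = (13/114)*(61/14) = 793/1596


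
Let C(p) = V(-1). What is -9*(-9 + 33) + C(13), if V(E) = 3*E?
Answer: -219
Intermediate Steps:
C(p) = -3 (C(p) = 3*(-1) = -3)
-9*(-9 + 33) + C(13) = -9*(-9 + 33) - 3 = -9*24 - 3 = -216 - 3 = -219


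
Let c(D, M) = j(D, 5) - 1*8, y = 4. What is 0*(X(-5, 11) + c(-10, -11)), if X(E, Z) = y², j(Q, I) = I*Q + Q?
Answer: 0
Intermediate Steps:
j(Q, I) = Q + I*Q
c(D, M) = -8 + 6*D (c(D, M) = D*(1 + 5) - 1*8 = D*6 - 8 = 6*D - 8 = -8 + 6*D)
X(E, Z) = 16 (X(E, Z) = 4² = 16)
0*(X(-5, 11) + c(-10, -11)) = 0*(16 + (-8 + 6*(-10))) = 0*(16 + (-8 - 60)) = 0*(16 - 68) = 0*(-52) = 0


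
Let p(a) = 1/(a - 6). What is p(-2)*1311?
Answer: -1311/8 ≈ -163.88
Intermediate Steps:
p(a) = 1/(-6 + a)
p(-2)*1311 = 1311/(-6 - 2) = 1311/(-8) = -1/8*1311 = -1311/8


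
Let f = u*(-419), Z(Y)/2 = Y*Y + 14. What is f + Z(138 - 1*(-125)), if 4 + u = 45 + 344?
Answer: -22949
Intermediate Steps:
u = 385 (u = -4 + (45 + 344) = -4 + 389 = 385)
Z(Y) = 28 + 2*Y**2 (Z(Y) = 2*(Y*Y + 14) = 2*(Y**2 + 14) = 2*(14 + Y**2) = 28 + 2*Y**2)
f = -161315 (f = 385*(-419) = -161315)
f + Z(138 - 1*(-125)) = -161315 + (28 + 2*(138 - 1*(-125))**2) = -161315 + (28 + 2*(138 + 125)**2) = -161315 + (28 + 2*263**2) = -161315 + (28 + 2*69169) = -161315 + (28 + 138338) = -161315 + 138366 = -22949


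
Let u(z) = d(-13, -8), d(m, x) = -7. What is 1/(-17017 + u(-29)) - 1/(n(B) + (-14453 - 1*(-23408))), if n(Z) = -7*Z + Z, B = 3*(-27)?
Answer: -26465/160723584 ≈ -0.00016466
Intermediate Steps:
u(z) = -7
B = -81
n(Z) = -6*Z
1/(-17017 + u(-29)) - 1/(n(B) + (-14453 - 1*(-23408))) = 1/(-17017 - 7) - 1/(-6*(-81) + (-14453 - 1*(-23408))) = 1/(-17024) - 1/(486 + (-14453 + 23408)) = -1/17024 - 1/(486 + 8955) = -1/17024 - 1/9441 = -26465/160723584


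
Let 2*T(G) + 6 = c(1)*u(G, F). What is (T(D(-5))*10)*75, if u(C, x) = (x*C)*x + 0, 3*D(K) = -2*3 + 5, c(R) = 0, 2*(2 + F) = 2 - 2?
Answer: -2250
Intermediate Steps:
F = -2 (F = -2 + (2 - 2)/2 = -2 + (½)*0 = -2 + 0 = -2)
D(K) = -⅓ (D(K) = (-2*3 + 5)/3 = (-6 + 5)/3 = (⅓)*(-1) = -⅓)
u(C, x) = C*x² (u(C, x) = (C*x)*x + 0 = C*x² + 0 = C*x²)
T(G) = -3 (T(G) = -3 + (0*(G*(-2)²))/2 = -3 + (0*(G*4))/2 = -3 + (0*(4*G))/2 = -3 + (½)*0 = -3 + 0 = -3)
(T(D(-5))*10)*75 = -3*10*75 = -30*75 = -2250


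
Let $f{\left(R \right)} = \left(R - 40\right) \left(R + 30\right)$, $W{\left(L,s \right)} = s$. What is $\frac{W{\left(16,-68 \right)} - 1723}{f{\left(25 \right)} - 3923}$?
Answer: $\frac{1791}{4748} \approx 0.37721$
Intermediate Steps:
$f{\left(R \right)} = \left(-40 + R\right) \left(30 + R\right)$
$\frac{W{\left(16,-68 \right)} - 1723}{f{\left(25 \right)} - 3923} = \frac{-68 - 1723}{\left(-1200 + 25^{2} - 250\right) - 3923} = - \frac{1791}{\left(-1200 + 625 - 250\right) - 3923} = - \frac{1791}{-825 - 3923} = - \frac{1791}{-4748} = \left(-1791\right) \left(- \frac{1}{4748}\right) = \frac{1791}{4748}$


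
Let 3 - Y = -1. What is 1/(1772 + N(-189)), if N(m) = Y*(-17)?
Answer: 1/1704 ≈ 0.00058685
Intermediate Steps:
Y = 4 (Y = 3 - 1*(-1) = 3 + 1 = 4)
N(m) = -68 (N(m) = 4*(-17) = -68)
1/(1772 + N(-189)) = 1/(1772 - 68) = 1/1704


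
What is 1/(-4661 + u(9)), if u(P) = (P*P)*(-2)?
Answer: -1/4823 ≈ -0.00020734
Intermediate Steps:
u(P) = -2*P² (u(P) = P²*(-2) = -2*P²)
1/(-4661 + u(9)) = 1/(-4661 - 2*9²) = 1/(-4661 - 2*81) = 1/(-4661 - 162) = 1/(-4823) = -1/4823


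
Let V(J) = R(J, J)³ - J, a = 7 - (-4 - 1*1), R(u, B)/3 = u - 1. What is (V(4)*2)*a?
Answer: 17400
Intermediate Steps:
R(u, B) = -3 + 3*u (R(u, B) = 3*(u - 1) = 3*(-1 + u) = -3 + 3*u)
a = 12 (a = 7 - (-4 - 1) = 7 - 1*(-5) = 7 + 5 = 12)
V(J) = (-3 + 3*J)³ - J
(V(4)*2)*a = ((-1*4 + 27*(-1 + 4)³)*2)*12 = ((-4 + 27*3³)*2)*12 = ((-4 + 27*27)*2)*12 = ((-4 + 729)*2)*12 = (725*2)*12 = 1450*12 = 17400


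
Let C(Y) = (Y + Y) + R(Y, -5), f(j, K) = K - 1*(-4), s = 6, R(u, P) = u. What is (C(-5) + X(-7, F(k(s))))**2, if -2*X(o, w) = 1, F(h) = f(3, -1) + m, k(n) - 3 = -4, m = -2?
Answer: 961/4 ≈ 240.25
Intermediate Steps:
f(j, K) = 4 + K (f(j, K) = K + 4 = 4 + K)
k(n) = -1 (k(n) = 3 - 4 = -1)
F(h) = 1 (F(h) = (4 - 1) - 2 = 3 - 2 = 1)
C(Y) = 3*Y (C(Y) = (Y + Y) + Y = 2*Y + Y = 3*Y)
X(o, w) = -1/2 (X(o, w) = -1/2*1 = -1/2)
(C(-5) + X(-7, F(k(s))))**2 = (3*(-5) - 1/2)**2 = (-15 - 1/2)**2 = (-31/2)**2 = 961/4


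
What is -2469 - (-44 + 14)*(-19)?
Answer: -3039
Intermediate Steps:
-2469 - (-44 + 14)*(-19) = -2469 - (-30)*(-19) = -2469 - 1*570 = -2469 - 570 = -3039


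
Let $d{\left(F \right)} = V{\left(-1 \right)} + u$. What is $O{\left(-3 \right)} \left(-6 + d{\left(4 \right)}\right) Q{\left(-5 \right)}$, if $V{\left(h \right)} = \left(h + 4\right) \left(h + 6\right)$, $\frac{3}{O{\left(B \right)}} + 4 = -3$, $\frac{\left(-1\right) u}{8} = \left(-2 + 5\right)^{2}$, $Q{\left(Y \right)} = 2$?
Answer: $54$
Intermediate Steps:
$u = -72$ ($u = - 8 \left(-2 + 5\right)^{2} = - 8 \cdot 3^{2} = \left(-8\right) 9 = -72$)
$O{\left(B \right)} = - \frac{3}{7}$ ($O{\left(B \right)} = \frac{3}{-4 - 3} = \frac{3}{-7} = 3 \left(- \frac{1}{7}\right) = - \frac{3}{7}$)
$V{\left(h \right)} = \left(4 + h\right) \left(6 + h\right)$
$d{\left(F \right)} = -57$ ($d{\left(F \right)} = \left(24 + \left(-1\right)^{2} + 10 \left(-1\right)\right) - 72 = \left(24 + 1 - 10\right) - 72 = 15 - 72 = -57$)
$O{\left(-3 \right)} \left(-6 + d{\left(4 \right)}\right) Q{\left(-5 \right)} = - \frac{3 \left(-6 - 57\right)}{7} \cdot 2 = \left(- \frac{3}{7}\right) \left(-63\right) 2 = 27 \cdot 2 = 54$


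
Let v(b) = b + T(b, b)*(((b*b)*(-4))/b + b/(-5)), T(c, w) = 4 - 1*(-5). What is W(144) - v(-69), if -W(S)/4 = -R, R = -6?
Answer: -12816/5 ≈ -2563.2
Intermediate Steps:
T(c, w) = 9 (T(c, w) = 4 + 5 = 9)
W(S) = -24 (W(S) = -(-4)*(-6) = -4*6 = -24)
v(b) = -184*b/5 (v(b) = b + 9*(((b*b)*(-4))/b + b/(-5)) = b + 9*((b²*(-4))/b + b*(-⅕)) = b + 9*((-4*b²)/b - b/5) = b + 9*(-4*b - b/5) = b + 9*(-21*b/5) = b - 189*b/5 = -184*b/5)
W(144) - v(-69) = -24 - (-184)*(-69)/5 = -24 - 1*12696/5 = -24 - 12696/5 = -12816/5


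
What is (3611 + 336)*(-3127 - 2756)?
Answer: -23220201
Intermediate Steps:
(3611 + 336)*(-3127 - 2756) = 3947*(-5883) = -23220201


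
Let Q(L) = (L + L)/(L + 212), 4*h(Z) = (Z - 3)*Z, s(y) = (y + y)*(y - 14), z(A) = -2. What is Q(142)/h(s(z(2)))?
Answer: 71/86376 ≈ 0.00082199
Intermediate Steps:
s(y) = 2*y*(-14 + y) (s(y) = (2*y)*(-14 + y) = 2*y*(-14 + y))
h(Z) = Z*(-3 + Z)/4 (h(Z) = ((Z - 3)*Z)/4 = ((-3 + Z)*Z)/4 = (Z*(-3 + Z))/4 = Z*(-3 + Z)/4)
Q(L) = 2*L/(212 + L) (Q(L) = (2*L)/(212 + L) = 2*L/(212 + L))
Q(142)/h(s(z(2))) = (2*142/(212 + 142))/(((2*(-2)*(-14 - 2))*(-3 + 2*(-2)*(-14 - 2))/4)) = (2*142/354)/(((2*(-2)*(-16))*(-3 + 2*(-2)*(-16))/4)) = (2*142*(1/354))/(((1/4)*64*(-3 + 64))) = 142/(177*(((1/4)*64*61))) = (142/177)/976 = (142/177)*(1/976) = 71/86376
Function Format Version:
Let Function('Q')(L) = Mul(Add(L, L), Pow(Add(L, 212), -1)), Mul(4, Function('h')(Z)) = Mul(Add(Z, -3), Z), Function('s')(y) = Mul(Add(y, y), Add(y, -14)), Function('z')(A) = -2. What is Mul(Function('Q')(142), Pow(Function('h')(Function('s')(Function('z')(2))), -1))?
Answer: Rational(71, 86376) ≈ 0.00082199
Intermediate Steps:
Function('s')(y) = Mul(2, y, Add(-14, y)) (Function('s')(y) = Mul(Mul(2, y), Add(-14, y)) = Mul(2, y, Add(-14, y)))
Function('h')(Z) = Mul(Rational(1, 4), Z, Add(-3, Z)) (Function('h')(Z) = Mul(Rational(1, 4), Mul(Add(Z, -3), Z)) = Mul(Rational(1, 4), Mul(Add(-3, Z), Z)) = Mul(Rational(1, 4), Mul(Z, Add(-3, Z))) = Mul(Rational(1, 4), Z, Add(-3, Z)))
Function('Q')(L) = Mul(2, L, Pow(Add(212, L), -1)) (Function('Q')(L) = Mul(Mul(2, L), Pow(Add(212, L), -1)) = Mul(2, L, Pow(Add(212, L), -1)))
Mul(Function('Q')(142), Pow(Function('h')(Function('s')(Function('z')(2))), -1)) = Mul(Mul(2, 142, Pow(Add(212, 142), -1)), Pow(Mul(Rational(1, 4), Mul(2, -2, Add(-14, -2)), Add(-3, Mul(2, -2, Add(-14, -2)))), -1)) = Mul(Mul(2, 142, Pow(354, -1)), Pow(Mul(Rational(1, 4), Mul(2, -2, -16), Add(-3, Mul(2, -2, -16))), -1)) = Mul(Mul(2, 142, Rational(1, 354)), Pow(Mul(Rational(1, 4), 64, Add(-3, 64)), -1)) = Mul(Rational(142, 177), Pow(Mul(Rational(1, 4), 64, 61), -1)) = Mul(Rational(142, 177), Pow(976, -1)) = Mul(Rational(142, 177), Rational(1, 976)) = Rational(71, 86376)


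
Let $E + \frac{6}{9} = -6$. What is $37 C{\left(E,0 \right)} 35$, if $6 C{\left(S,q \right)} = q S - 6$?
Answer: $-1295$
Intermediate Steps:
$E = - \frac{20}{3}$ ($E = - \frac{2}{3} - 6 = - \frac{20}{3} \approx -6.6667$)
$C{\left(S,q \right)} = -1 + \frac{S q}{6}$ ($C{\left(S,q \right)} = \frac{q S - 6}{6} = \frac{S q - 6}{6} = \frac{-6 + S q}{6} = -1 + \frac{S q}{6}$)
$37 C{\left(E,0 \right)} 35 = 37 \left(-1 + \frac{1}{6} \left(- \frac{20}{3}\right) 0\right) 35 = 37 \left(-1 + 0\right) 35 = 37 \left(-1\right) 35 = \left(-37\right) 35 = -1295$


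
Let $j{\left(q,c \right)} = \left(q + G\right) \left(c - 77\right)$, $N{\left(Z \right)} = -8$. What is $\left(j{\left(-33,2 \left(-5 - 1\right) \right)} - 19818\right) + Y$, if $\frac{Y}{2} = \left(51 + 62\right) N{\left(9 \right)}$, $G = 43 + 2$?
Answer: $-22694$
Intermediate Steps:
$G = 45$
$Y = -1808$ ($Y = 2 \left(51 + 62\right) \left(-8\right) = 2 \cdot 113 \left(-8\right) = 2 \left(-904\right) = -1808$)
$j{\left(q,c \right)} = \left(-77 + c\right) \left(45 + q\right)$ ($j{\left(q,c \right)} = \left(q + 45\right) \left(c - 77\right) = \left(45 + q\right) \left(-77 + c\right) = \left(-77 + c\right) \left(45 + q\right)$)
$\left(j{\left(-33,2 \left(-5 - 1\right) \right)} - 19818\right) + Y = \left(\left(-3465 - -2541 + 45 \cdot 2 \left(-5 - 1\right) + 2 \left(-5 - 1\right) \left(-33\right)\right) - 19818\right) - 1808 = \left(\left(-3465 + 2541 + 45 \cdot 2 \left(-6\right) + 2 \left(-6\right) \left(-33\right)\right) - 19818\right) - 1808 = \left(\left(-3465 + 2541 + 45 \left(-12\right) - -396\right) - 19818\right) - 1808 = \left(\left(-3465 + 2541 - 540 + 396\right) - 19818\right) - 1808 = \left(-1068 - 19818\right) - 1808 = -20886 - 1808 = -22694$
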